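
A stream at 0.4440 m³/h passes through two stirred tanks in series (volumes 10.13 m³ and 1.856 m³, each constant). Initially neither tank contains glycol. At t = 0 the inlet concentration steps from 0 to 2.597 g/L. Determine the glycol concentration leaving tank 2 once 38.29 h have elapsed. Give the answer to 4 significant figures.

Each tank obeys Vᵢ dCᵢ/dt = Q(Cᵢ₋₁ − Cᵢ), so τᵢ = Vᵢ/Q.
τ₁ = 10.13/0.4440 = 22.8153 h; τ₂ = 1.856/0.4440 = 4.18018 h.
Solving the cascade with C₁(0)=C₂(0)=0 gives C₂(t) = C_in[1 − (τ₁ e^(−t/τ₁) − τ₂ e^(−t/τ₂))/(τ₁ − τ₂)].
At t = 38.29: e^(−t/τ₁) = 0.186699, e^(−t/τ₂) = 0.000105174.
C₂ = 2.597·[1 − (22.8153·0.186699 − 4.18018·0.000105174)/(18.6351)] = 2.597·0.771445 = 2.00344 g/L.

2.003 g/L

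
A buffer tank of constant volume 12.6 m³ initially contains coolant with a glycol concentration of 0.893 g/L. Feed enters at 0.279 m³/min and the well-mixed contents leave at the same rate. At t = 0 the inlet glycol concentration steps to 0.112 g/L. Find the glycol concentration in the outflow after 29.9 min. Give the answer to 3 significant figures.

Unsteady species balance (constant V, well mixed): V dC/dt = Q(C_in − C).
So dC/dt = (C_in − C)/τ with τ = V/Q = 12.6/0.279 = 45.161 min.
This is linear first-order; C(t) = C_in + (C₀ − C_in) e^(−t/τ).
C(29.9) = 0.112 + (0.893 − 0.112)·e^(−29.9/45.161) = 0.112 + (0.78100)·0.51578 = 0.51483 g/L.

0.515 g/L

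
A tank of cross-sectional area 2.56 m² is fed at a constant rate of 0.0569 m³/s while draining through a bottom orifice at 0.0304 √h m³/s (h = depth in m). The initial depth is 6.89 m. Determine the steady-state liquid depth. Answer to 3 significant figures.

Level balance: A dh/dt = 0.0569 − 0.0304 √h. Setting dh/dt = 0:
Q_in = 0.0304 √h_ss ⇒ √h_ss = 0.0569/0.0304 = 1.8717.
h_ss = 1.8717² = 3.5033 m. (Since h₀ = 6.89 m > h_ss, the level will fall toward this value.)

3.50 m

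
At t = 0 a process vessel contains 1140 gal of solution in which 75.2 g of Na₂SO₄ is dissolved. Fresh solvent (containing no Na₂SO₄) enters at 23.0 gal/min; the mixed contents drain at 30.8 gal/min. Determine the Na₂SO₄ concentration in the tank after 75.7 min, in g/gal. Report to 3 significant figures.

Total volume: dV/dt = Q_in − Q_out = -7.8000 gal/min, so V(t) = 1140 − 7.8000 t and V(75.7) = 549.54 gal.
No Na₂SO₄ enters, so dm/dt = −Q_out · (m/V).
dm/m = −Q_out dt/(V₀ − 7.8000 t); integrating gives ln(m/m₀) = −(Q_out/(Q_in−Q_out)) ln(V/V₀).
m = m₀ (V₀/V)^(Q_out/(Q_in−Q_out)) = 75.2 × (1140/549.54)^(-3.9487) = 4.2155 g.
C = m/V = 4.2155/549.54 = 0.0076709 g/gal.

0.00767 g/gal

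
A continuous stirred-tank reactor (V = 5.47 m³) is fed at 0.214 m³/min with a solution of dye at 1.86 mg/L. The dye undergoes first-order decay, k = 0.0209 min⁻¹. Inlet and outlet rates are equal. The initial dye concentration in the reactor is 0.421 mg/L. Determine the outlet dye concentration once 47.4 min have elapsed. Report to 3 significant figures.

V dC/dt = Q(C_in − C) − k V C.
This is linear with rate a = Q/V + k = 0.060022 min⁻¹.
C_ss = Q C_in/(Q + kV) = 1.2123 mg/L; C(t) = C_ss + (C₀ − C_ss) e^(−a t).
C(47.4) = 1.2123 + (-0.79134)·e^(−0.060022·47.4) = 1.2123 + (-0.79134)·0.058130 = 1.1663 mg/L.

1.17 mg/L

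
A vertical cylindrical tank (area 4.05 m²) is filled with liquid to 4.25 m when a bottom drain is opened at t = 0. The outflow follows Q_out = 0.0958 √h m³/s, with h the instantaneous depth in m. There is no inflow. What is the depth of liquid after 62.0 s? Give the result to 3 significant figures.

Volume balance on the tank: A dh/dt = −0.0958 √h.
This is separable: 2 d(√h)/dt = −0.0958/A, so √h = √h₀ − (0.0958/(2A)) t.
√h = √4.25 − 0.0958·62.0/(2·4.05) = 2.0616 − 0.73328 = 1.3283.
h = 1.3283² = 1.7643 m.

1.76 m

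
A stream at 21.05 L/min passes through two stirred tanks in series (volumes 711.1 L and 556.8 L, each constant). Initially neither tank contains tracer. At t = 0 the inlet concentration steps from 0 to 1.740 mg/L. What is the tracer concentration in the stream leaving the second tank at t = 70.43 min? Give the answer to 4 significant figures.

1.181 mg/L

Time constants: τᵢ = Vᵢ/Q for each well-mixed tank.
τ₁ = 711.1/21.05 = 33.7815 min; τ₂ = 556.8/21.05 = 26.4513 min.
Tank 1: C₁ = C_in(1 − e^(−t/τ₁)). Tank 2 (τ₁ ≠ τ₂): C₂ = C_in[1 − (τ₁ e^(−t/τ₁) − τ₂ e^(−t/τ₂))/(τ₁ − τ₂)].
At t = 70.43: e^(−t/τ₁) = 0.124323, e^(−t/τ₂) = 0.0697646.
C₂ = 1.740·[1 − (33.7815·0.124323 − 26.4513·0.0697646)/(7.33017)] = 1.740·0.678799 = 1.18111 mg/L.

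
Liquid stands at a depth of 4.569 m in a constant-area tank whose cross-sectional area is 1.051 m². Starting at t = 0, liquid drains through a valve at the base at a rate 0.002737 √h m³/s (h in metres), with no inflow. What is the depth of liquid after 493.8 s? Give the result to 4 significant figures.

2.234 m

A dh/dt = −Q_out = −0.002737 √h.
This is separable: 2 d(√h)/dt = −0.002737/A, so √h = √h₀ − (0.002737/(2A)) t.
√h = √4.569 − 0.002737·493.8/(2·1.051) = 2.13752 − 0.642974 = 1.49455.
h = 1.49455² = 2.23367 m.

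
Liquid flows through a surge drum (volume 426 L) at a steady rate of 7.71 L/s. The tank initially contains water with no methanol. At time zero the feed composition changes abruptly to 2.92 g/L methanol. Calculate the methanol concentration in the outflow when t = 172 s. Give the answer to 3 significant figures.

Unsteady species balance (constant V, well mixed): V dC/dt = Q(C_in − C).
So dC/dt = (C_in − C)/τ with τ = V/Q = 426/7.71 = 55.253 s.
C approaches C_in exponentially: C(t) = C_in + (C₀ − C_in) e^(−t/τ).
C(172) = 2.92 + (0 − 2.92)·e^(−172/55.253) = 2.92 + (-2.9200)·0.044469 = 2.7901 g/L.

2.79 g/L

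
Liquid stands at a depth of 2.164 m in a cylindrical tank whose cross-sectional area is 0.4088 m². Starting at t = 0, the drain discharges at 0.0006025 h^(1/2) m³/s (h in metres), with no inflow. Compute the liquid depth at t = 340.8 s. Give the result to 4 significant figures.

A dh/dt = −Q_out = −0.0006025 √h.
∫ h^(−1/2) dh = −(0.0006025/A) ∫ dt, giving 2√h = 2√h₀ − (0.0006025/A) t.
√h = √2.164 − 0.0006025·340.8/(2·0.4088) = 1.47105 − 0.251140 = 1.21991.
h = 1.21991² = 1.48819 m.

1.488 m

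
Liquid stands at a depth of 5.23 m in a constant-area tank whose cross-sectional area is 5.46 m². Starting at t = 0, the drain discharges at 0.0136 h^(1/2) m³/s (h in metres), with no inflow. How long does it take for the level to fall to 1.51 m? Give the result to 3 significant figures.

850 s

With no inflow, A dh/dt = −0.0136 √h.
Separate and integrate: 2(√h − √h₀) = −(0.0136/A) t.
t = 2A(√h₀ − √h)/0.0136 = 2·5.46·(√5.23 − √1.51)/0.0136
  = 10.920 × (2.2869 − 1.2288) / 0.0136 = 849.59 s.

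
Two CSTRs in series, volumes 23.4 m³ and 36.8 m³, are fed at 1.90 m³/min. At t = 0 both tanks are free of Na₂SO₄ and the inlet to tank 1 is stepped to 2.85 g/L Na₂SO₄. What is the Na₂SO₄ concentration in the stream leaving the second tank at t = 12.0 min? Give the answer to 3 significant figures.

Time constants: τᵢ = Vᵢ/Q for each well-mixed tank.
τ₁ = 23.4/1.90 = 12.316 min; τ₂ = 36.8/1.90 = 19.368 min.
Tank 1: C₁ = C_in(1 − e^(−t/τ₁)). Tank 2 (τ₁ ≠ τ₂): C₂ = C_in[1 − (τ₁ e^(−t/τ₁) − τ₂ e^(−t/τ₂))/(τ₁ − τ₂)].
At t = 12.0: e^(−t/τ₁) = 0.37743, e^(−t/τ₂) = 0.53818.
C₂ = 2.85·[1 − (12.316·0.37743 − 19.368·0.53818)/(-7.0526)] = 2.85·0.18112 = 0.51619 g/L.

0.516 g/L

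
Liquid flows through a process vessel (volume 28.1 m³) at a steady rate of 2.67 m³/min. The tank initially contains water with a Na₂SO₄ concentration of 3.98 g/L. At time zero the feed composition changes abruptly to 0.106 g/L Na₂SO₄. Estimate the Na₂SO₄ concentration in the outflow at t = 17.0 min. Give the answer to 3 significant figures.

Mass balance on the solute (V constant): V dC/dt = Q(C_in − C).
So dC/dt = (C_in − C)/τ with τ = V/Q = 28.1/2.67 = 10.524 min.
Solution: C(t) = C_in + (C₀ − C_in) e^(−t/τ).
C(17.0) = 0.106 + (3.98 − 0.106)·e^(−17.0/10.524) = 0.106 + (3.8740)·0.19883 = 0.87627 g/L.

0.876 g/L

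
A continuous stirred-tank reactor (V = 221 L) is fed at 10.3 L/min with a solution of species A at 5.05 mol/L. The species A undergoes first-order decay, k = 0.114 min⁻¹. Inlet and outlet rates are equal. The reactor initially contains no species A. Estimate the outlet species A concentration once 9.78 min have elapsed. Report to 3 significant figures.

Species balance: V dC/dt = Q C_in − Q C − k V C.
dC/dt = (Q/V) C_in − (Q/V + k) C; effective rate a = Q/V + k = 0.046606 + 0.114 = 0.16061 min⁻¹.
C_ss = Q C_in/(Q + kV) = 1.4655 mol/L; C(t) = C_ss + (C₀ − C_ss) e^(−a t).
C(9.78) = 1.4655 + (-1.4655)·e^(−0.16061·9.78) = 1.4655 + (-1.4655)·0.20789 = 1.1608 mol/L.

1.16 mol/L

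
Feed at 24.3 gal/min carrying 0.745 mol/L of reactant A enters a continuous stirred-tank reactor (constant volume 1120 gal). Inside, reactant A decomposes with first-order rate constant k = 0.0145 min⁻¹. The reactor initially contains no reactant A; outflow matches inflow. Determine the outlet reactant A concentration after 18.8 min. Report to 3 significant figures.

Accumulation = in − out − consumed: V dC/dt = Q C_in − Q C − k V C.
This is linear with rate a = Q/V + k = 0.036196 min⁻¹.
C_ss = Q C_in/(Q + kV) = 0.44656 mol/L; C(t) = C_ss + (C₀ − C_ss) e^(−a t).
C(18.8) = 0.44656 + (-0.44656)·e^(−0.036196·18.8) = 0.44656 + (-0.44656)·0.50637 = 0.22044 mol/L.

0.220 mol/L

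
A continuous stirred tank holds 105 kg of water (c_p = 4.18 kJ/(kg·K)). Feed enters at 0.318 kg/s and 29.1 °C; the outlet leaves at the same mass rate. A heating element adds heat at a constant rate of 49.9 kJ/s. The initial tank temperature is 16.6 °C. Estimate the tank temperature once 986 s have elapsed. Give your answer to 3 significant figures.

64.1 °C

M c_p dT/dt = ṁ c_p (T_in − T) + Q̇.
Rearrange: dT/dt = (T_ss − T)/τ with τ = M/ṁ = 330.19 s and T_ss = T_in + Q̇/(ṁ c_p) = 66.640 °C.
T approaches T_ss exponentially: T(t) = T_ss + (T₀ − T_ss) e^(−t/τ).
T(986) = 66.640 + (-50.040)·e^(−986/330.19) = 66.640 + (-50.040)·0.050480 = 64.114 °C.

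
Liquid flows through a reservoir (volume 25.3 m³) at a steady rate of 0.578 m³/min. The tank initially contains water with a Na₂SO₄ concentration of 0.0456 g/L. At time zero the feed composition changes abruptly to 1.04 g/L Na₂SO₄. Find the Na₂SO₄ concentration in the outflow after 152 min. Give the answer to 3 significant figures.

1.01 g/L

Unsteady species balance (constant V, well mixed): V dC/dt = Q(C_in − C).
So dC/dt = (C_in − C)/τ with τ = V/Q = 25.3/0.578 = 43.772 min.
Solution: C(t) = C_in + (C₀ − C_in) e^(−t/τ).
C(152) = 1.04 + (0.0456 − 1.04)·e^(−152/43.772) = 1.04 + (-0.99440)·0.031037 = 1.0091 g/L.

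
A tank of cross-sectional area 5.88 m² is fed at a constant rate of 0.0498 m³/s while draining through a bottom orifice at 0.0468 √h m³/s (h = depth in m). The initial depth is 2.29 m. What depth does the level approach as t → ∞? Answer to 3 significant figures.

1.13 m

A dh/dt = Q_in − 0.0468 √h. Steady state requires inflow = outflow:
Q_in = 0.0468 √h_ss ⇒ √h_ss = 0.0498/0.0468 = 1.0641.
h_ss = 1.0641² = 1.1323 m. (Since h₀ = 2.29 m > h_ss, the level will fall toward this value.)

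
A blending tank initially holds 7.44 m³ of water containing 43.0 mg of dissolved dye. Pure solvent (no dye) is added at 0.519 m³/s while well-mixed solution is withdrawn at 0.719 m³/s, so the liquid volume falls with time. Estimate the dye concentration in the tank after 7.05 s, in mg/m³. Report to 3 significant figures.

3.35 mg/m³

Total volume: dV/dt = Q_in − Q_out = -0.20000 m³/s, so V(t) = 7.44 − 0.20000 t and V(7.05) = 6.0300 m³.
No dye enters, so dm/dt = −Q_out · (m/V).
Separate: dm/m = −Q_out dt/V(t) ⇒ ln(m/m₀) = −(Q_out/(Q_in−Q_out)) ln(V/V₀).
m = m₀ (V₀/V)^(Q_out/(Q_in−Q_out)) = 43.0 × (7.44/6.0300)^(-3.5950) = 20.202 mg.
C = m/V = 20.202/6.0300 = 3.3503 mg/m³.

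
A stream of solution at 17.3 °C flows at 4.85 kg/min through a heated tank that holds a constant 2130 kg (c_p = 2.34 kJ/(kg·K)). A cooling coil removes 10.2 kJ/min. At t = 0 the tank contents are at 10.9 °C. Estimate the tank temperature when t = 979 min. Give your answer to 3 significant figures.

M c_p dT/dt = ṁ c_p (T_in − T) − Q̇.
τ = M/ṁ = 439.18 min; T_ss = T_in − Q̇/(ṁ c_p) = 17.3 − 10.2/(4.85·2.34) = 16.401 °C.
Solution: T(t) = T_ss + (T₀ − T_ss) e^(−t/τ).
T(979) = 16.401 + (-5.5012)·e^(−979/439.18) = 16.401 + (-5.5012)·0.10762 = 15.809 °C.

15.8 °C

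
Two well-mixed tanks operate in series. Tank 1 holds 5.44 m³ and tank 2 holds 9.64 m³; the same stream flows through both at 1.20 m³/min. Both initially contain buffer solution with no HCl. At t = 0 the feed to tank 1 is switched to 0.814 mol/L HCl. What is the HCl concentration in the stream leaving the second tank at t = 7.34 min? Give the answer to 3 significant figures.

0.274 mol/L

Species balance on tank i: dCᵢ/dt = (Cᵢ₋₁ − Cᵢ)/τᵢ with τᵢ = Vᵢ/Q.
τ₁ = 5.44/1.20 = 4.5333 min; τ₂ = 9.64/1.20 = 8.0333 min.
Solving the cascade with C₁(0)=C₂(0)=0 gives C₂(t) = C_in[1 − (τ₁ e^(−t/τ₁) − τ₂ e^(−t/τ₂))/(τ₁ − τ₂)].
At t = 7.34: e^(−t/τ₁) = 0.19807, e^(−t/τ₂) = 0.40104.
C₂ = 0.814·[1 − (4.5333·0.19807 − 8.0333·0.40104)/(-3.5000)] = 0.814·0.33607 = 0.27356 mol/L.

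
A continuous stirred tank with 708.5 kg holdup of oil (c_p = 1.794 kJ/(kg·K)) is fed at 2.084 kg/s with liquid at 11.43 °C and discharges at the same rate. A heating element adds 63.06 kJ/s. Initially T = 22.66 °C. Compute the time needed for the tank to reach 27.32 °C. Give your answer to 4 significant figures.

595.9 s

M c_p dT/dt = ṁ c_p (T_in − T) + Q̇.
τ = M/ṁ = 339.971 s; T_ss = T_in + Q̇/(ṁ c_p) = 28.2968 °C.
T(t) = T_ss + (T₀ − T_ss) e^(−t/τ). Set T = 27.32:
e^(−t/τ) = (27.32 − 28.2968)/(22.66 − 28.2968) = 0.173296
t = −339.971 · ln(0.173296) = 595.886 s.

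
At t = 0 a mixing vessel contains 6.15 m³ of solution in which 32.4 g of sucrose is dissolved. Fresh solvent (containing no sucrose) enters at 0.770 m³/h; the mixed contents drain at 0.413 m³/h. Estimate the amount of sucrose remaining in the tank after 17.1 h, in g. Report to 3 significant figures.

Let m(t) be the amount of sucrose. Volume: V(t) = V₀ + (Q_in − Q_out) t = 6.15 + 0.35700 t; V(17.1) = 12.255 m³.
Solute balance: dm/dt = 0 − Q_out C = −Q_out m/V(t).
dm/m = −Q_out dt/(V₀ + 0.35700 t); integrating gives ln(m/m₀) = −(Q_out/(Q_in−Q_out)) ln(V/V₀).
m = m₀ (V₀/V)^(Q_out/(Q_in−Q_out)) = 32.4 × (6.15/12.255)^(1.1569) = 14.593 g.

14.6 g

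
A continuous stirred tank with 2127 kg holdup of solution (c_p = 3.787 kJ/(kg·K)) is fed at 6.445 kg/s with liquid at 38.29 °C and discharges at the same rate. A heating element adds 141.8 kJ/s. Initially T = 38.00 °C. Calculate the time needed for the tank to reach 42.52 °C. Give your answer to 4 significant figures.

First-law balance (no shaft work): M c_p dT/dt = ṁ c_p (T_in − T) + 141.8.
τ = M/ṁ = 330.023 s; T_ss = T_in + Q̇/(ṁ c_p) = 44.0998 °C.
T(t) = T_ss + (T₀ − T_ss) e^(−t/τ). Set T = 42.52:
e^(−t/τ) = (42.52 − 44.0998)/(38.00 − 44.0998) = 0.258987
t = −330.023 · ln(0.258987) = 445.854 s.

445.9 s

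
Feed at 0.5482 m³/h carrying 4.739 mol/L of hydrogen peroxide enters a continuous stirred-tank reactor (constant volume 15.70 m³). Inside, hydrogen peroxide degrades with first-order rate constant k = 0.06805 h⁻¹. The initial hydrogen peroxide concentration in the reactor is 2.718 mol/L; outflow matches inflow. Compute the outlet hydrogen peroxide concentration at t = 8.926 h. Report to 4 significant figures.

2.050 mol/L

Accumulation = in − out − consumed: V dC/dt = Q C_in − Q C − k V C.
This is linear with rate a = Q/V + k = 0.102967 h⁻¹.
C_ss = Q C_in/(Q + kV) = 1.60704 mol/L; C(t) = C_ss + (C₀ − C_ss) e^(−a t).
C(8.926) = 1.60704 + (1.11096)·e^(−0.102967·8.926) = 1.60704 + (1.11096)·0.398884 = 2.05019 mol/L.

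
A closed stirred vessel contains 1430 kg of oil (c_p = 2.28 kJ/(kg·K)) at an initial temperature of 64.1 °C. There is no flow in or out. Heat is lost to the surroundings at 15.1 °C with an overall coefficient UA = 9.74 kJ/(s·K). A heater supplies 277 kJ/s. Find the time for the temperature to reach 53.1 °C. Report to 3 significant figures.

256 s

Energy balance: M c_p dT/dt = −UA(T − T_amb) + Q̇.
τ = M c_p/UA = 334.74 s; T_ss = T_amb + Q̇/UA = 15.1 + 277/9.74 = 43.539 °C.
T(t) = T_ss + (T₀ − T_ss)e^(−t/τ); set T = 53.1:
t = −τ ln[(T − T_ss)/(T₀ − T_ss)] = −334.74 · ln(0.46500) = 256.32 s.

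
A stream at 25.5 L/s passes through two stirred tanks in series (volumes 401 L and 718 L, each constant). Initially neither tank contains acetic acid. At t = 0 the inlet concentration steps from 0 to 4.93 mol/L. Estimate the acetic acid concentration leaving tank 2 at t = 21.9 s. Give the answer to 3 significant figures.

Species balance on tank i: dCᵢ/dt = (Cᵢ₋₁ − Cᵢ)/τᵢ with τᵢ = Vᵢ/Q.
τ₁ = 401/25.5 = 15.725 s; τ₂ = 718/25.5 = 28.157 s.
Tank 1: C₁ = C_in(1 − e^(−t/τ₁)). Tank 2 (τ₁ ≠ τ₂): C₂ = C_in[1 − (τ₁ e^(−t/τ₁) − τ₂ e^(−t/τ₂))/(τ₁ − τ₂)].
At t = 21.9: e^(−t/τ₁) = 0.24842, e^(−t/τ₂) = 0.45942.
C₂ = 4.93·[1 − (15.725·0.24842 − 28.157·0.45942)/(-12.431)] = 4.93·0.27366 = 1.3491 mol/L.

1.35 mol/L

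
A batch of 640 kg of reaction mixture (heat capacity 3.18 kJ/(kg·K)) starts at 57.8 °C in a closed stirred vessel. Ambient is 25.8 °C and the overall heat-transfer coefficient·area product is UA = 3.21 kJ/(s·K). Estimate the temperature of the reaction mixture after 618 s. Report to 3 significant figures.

37.9 °C

M c_p dT/dt = −UA(T − T_amb).
dT/dt = (T_ss − T)/τ with T_ss = T_amb = 25.800 °C, τ = M c_p/UA = 640·3.18/3.21 = 634.02 s.
Integrating: T(t) = T_ss + (T₀ − T_ss) e^(−t/τ).
T(618) = 25.800 + (32.000)·0.37729 = 37.873 °C.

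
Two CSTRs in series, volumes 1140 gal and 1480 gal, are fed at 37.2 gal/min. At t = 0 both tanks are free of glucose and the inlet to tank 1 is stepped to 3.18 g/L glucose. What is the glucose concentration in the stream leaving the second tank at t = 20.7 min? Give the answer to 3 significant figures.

0.379 g/L

Each tank obeys Vᵢ dCᵢ/dt = Q(Cᵢ₋₁ − Cᵢ), so τᵢ = Vᵢ/Q.
τ₁ = 1140/37.2 = 30.645 min; τ₂ = 1480/37.2 = 39.785 min.
Solving the cascade with C₁(0)=C₂(0)=0 gives C₂(t) = C_in[1 − (τ₁ e^(−t/τ₁) − τ₂ e^(−t/τ₂))/(τ₁ − τ₂)].
At t = 20.7: e^(−t/τ₁) = 0.50892, e^(−t/τ₂) = 0.59434.
C₂ = 3.18·[1 − (30.645·0.50892 − 39.785·0.59434)/(-9.1398)] = 3.18·0.11922 = 0.37912 g/L.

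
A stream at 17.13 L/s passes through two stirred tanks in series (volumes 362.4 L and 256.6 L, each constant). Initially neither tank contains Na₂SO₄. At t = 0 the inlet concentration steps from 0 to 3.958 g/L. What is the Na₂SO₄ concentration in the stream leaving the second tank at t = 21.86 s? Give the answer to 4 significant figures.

1.365 g/L

Each tank obeys Vᵢ dCᵢ/dt = Q(Cᵢ₋₁ − Cᵢ), so τᵢ = Vᵢ/Q.
τ₁ = 362.4/17.13 = 21.1559 s; τ₂ = 256.6/17.13 = 14.9796 s.
Tank 1: C₁ = C_in(1 − e^(−t/τ₁)). Tank 2 (τ₁ ≠ τ₂): C₂ = C_in[1 − (τ₁ e^(−t/τ₁) − τ₂ e^(−t/τ₂))/(τ₁ − τ₂)].
At t = 21.86: e^(−t/τ₁) = 0.355837, e^(−t/τ₂) = 0.232394.
C₂ = 3.958·[1 − (21.1559·0.355837 − 14.9796·0.232394)/(6.17630)] = 3.958·0.344774 = 1.36461 g/L.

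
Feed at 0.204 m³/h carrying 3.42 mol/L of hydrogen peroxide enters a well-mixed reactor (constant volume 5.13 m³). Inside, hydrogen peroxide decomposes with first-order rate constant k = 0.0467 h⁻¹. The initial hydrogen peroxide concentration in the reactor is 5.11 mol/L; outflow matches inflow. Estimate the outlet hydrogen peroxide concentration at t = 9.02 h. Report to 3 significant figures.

Species balance: V dC/dt = Q C_in − Q C − k V C.
dC/dt = (Q/V) C_in − (Q/V + k) C; effective rate a = Q/V + k = 0.039766 + 0.0467 = 0.086466 h⁻¹.
C_ss = Q C_in/(Q + kV) = 1.5729 mol/L; C(t) = C_ss + (C₀ − C_ss) e^(−a t).
C(9.02) = 1.5729 + (3.5371)·e^(−0.086466·9.02) = 1.5729 + (3.5371)·0.45844 = 3.1944 mol/L.

3.19 mol/L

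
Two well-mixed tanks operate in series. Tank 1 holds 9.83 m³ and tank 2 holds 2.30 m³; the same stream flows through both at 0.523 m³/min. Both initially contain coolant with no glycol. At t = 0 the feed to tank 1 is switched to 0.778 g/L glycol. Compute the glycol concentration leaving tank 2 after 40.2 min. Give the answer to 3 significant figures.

0.658 g/L

Each tank obeys Vᵢ dCᵢ/dt = Q(Cᵢ₋₁ − Cᵢ), so τᵢ = Vᵢ/Q.
τ₁ = 9.83/0.523 = 18.795 min; τ₂ = 2.30/0.523 = 4.3977 min.
Tank 1: C₁ = C_in(1 − e^(−t/τ₁)). Tank 2 (τ₁ ≠ τ₂): C₂ = C_in[1 − (τ₁ e^(−t/τ₁) − τ₂ e^(−t/τ₂))/(τ₁ − τ₂)].
At t = 40.2: e^(−t/τ₁) = 0.11779, e^(−t/τ₂) = 0.00010717.
C₂ = 0.778·[1 − (18.795·0.11779 − 4.3977·0.00010717)/(14.398)] = 0.778·0.84626 = 0.65839 g/L.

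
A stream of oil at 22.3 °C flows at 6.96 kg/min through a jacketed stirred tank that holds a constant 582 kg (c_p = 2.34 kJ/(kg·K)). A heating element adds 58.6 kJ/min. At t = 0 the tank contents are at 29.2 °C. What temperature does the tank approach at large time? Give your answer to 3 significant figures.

25.9 °C

M c_p dT/dt = ṁ c_p (T_in − T) + Q̇.
At steady state dT/dt = 0 ⇒ T_ss = T_in + Q̇/(ṁ c_p) = 22.3 + 58.6/(6.96·2.34) = 25.898 °C.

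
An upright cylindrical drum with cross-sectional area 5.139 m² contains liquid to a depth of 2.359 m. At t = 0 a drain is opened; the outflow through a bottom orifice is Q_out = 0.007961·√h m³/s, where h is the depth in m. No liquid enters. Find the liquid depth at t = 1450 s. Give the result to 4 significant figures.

0.1704 m

Mass balance (ρ constant): A dh/dt = −0.007961 √h.
Separate and integrate: 2(√h − √h₀) = −(0.007961/A) t.
√h = √2.359 − 0.007961·1450/(2·5.139) = 1.53590 − 1.12312 = 0.412781.
h = 0.412781² = 0.170389 m.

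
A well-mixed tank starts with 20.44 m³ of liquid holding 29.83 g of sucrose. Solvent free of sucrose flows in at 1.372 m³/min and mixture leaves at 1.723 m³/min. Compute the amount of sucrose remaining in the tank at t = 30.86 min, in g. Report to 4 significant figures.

0.7334 g

Total volume: dV/dt = Q_in − Q_out = -0.351000 m³/min, so V(t) = 20.44 − 0.351000 t and V(30.86) = 9.60814 m³.
Solute balance: dm/dt = 0 − Q_out C = −Q_out m/V(t).
Separate: dm/m = −Q_out dt/V(t) ⇒ ln(m/m₀) = −(Q_out/(Q_in−Q_out)) ln(V/V₀).
m = m₀ (V₀/V)^(Q_out/(Q_in−Q_out)) = 29.83 × (20.44/9.60814)^(-4.90883) = 0.733389 g.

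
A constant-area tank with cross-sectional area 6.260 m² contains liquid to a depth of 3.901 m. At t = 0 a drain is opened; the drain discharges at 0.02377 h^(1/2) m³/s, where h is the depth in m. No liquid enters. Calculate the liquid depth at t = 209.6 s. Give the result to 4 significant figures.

Mass balance (ρ constant): A dh/dt = −0.02377 √h.
∫ h^(−1/2) dh = −(0.02377/A) ∫ dt, giving 2√h = 2√h₀ − (0.02377/A) t.
√h = √3.901 − 0.02377·209.6/(2·6.260) = 1.97509 − 0.397939 = 1.57716.
h = 1.57716² = 2.48742 m.

2.487 m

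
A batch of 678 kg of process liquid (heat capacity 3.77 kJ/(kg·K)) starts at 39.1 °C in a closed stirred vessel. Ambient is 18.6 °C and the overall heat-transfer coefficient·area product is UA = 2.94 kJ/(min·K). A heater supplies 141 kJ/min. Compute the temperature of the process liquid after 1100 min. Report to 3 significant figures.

58.8 °C

Energy balance: M c_p dT/dt = −UA(T − T_amb) + Q̇.
dT/dt = (T_ss − T)/τ with T_ss = T_amb + Q̇/UA = 18.6 + 141/2.94 = 66.559 °C, τ = M c_p/UA = 678·3.77/2.94 = 869.41 min.
Solution: T(t) = T_ss + (T₀ − T_ss) e^(−t/τ).
T(1100) = 66.559 + (-27.459)·0.28217 = 58.811 °C.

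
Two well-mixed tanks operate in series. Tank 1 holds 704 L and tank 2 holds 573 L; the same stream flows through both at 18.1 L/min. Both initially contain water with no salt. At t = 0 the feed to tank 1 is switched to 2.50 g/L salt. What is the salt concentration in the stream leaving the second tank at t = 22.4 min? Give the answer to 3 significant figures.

0.336 g/L

Each tank obeys Vᵢ dCᵢ/dt = Q(Cᵢ₋₁ − Cᵢ), so τᵢ = Vᵢ/Q.
τ₁ = 704/18.1 = 38.895 min; τ₂ = 573/18.1 = 31.657 min.
Solving the cascade with C₁(0)=C₂(0)=0 gives C₂(t) = C_in[1 − (τ₁ e^(−t/τ₁) − τ₂ e^(−t/τ₂))/(τ₁ − τ₂)].
At t = 22.4: e^(−t/τ₁) = 0.56219, e^(−t/τ₂) = 0.49284.
C₂ = 2.50·[1 − (38.895·0.56219 − 31.657·0.49284)/(7.2376)] = 2.50·0.13444 = 0.33611 g/L.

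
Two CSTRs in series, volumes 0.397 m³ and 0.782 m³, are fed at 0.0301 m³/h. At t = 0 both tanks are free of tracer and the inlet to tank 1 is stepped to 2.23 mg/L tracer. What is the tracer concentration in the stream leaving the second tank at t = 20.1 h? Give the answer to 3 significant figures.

0.641 mg/L

Species balance on tank i: dCᵢ/dt = (Cᵢ₋₁ − Cᵢ)/τᵢ with τᵢ = Vᵢ/Q.
τ₁ = 0.397/0.0301 = 13.189 h; τ₂ = 0.782/0.0301 = 25.980 h.
Tank 1: C₁ = C_in(1 − e^(−t/τ₁)). Tank 2 (τ₁ ≠ τ₂): C₂ = C_in[1 − (τ₁ e^(−t/τ₁) − τ₂ e^(−t/τ₂))/(τ₁ − τ₂)].
At t = 20.1: e^(−t/τ₁) = 0.21785, e^(−t/τ₂) = 0.46132.
C₂ = 2.23·[1 − (13.189·0.21785 − 25.980·0.46132)/(-12.791)] = 2.23·0.28763 = 0.64141 mg/L.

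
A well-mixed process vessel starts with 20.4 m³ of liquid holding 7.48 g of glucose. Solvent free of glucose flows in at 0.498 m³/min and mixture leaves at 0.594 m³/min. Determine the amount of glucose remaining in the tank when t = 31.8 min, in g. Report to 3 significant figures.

2.74 g

Let m(t) be the amount of glucose. Volume: V(t) = V₀ + (Q_in − Q_out) t = 20.4 − 0.096000 t; V(31.8) = 17.347 m³.
Species balance (pure solvent in): dm/dt = −Q_out · m/V(t).
Separate: dm/m = −Q_out dt/V(t) ⇒ ln(m/m₀) = −(Q_out/(Q_in−Q_out)) ln(V/V₀).
m = m₀ (V₀/V)^(Q_out/(Q_in−Q_out)) = 7.48 × (20.4/17.347)^(-6.1875) = 2.7434 g.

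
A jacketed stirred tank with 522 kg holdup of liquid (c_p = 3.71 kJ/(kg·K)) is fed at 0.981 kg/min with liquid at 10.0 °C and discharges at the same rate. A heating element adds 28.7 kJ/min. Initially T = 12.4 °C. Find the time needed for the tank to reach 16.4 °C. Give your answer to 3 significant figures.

M c_p dT/dt = ṁ c_p (T_in − T) + Q̇.
τ = M/ṁ = 532.11 min; T_ss = T_in + Q̇/(ṁ c_p) = 17.886 °C.
T(t) = T_ss + (T₀ − T_ss) e^(−t/τ). Set T = 16.4:
e^(−t/τ) = (16.4 − 17.886)/(12.4 − 17.886) = 0.27083
t = −532.11 · ln(0.27083) = 695.08 min.

695 min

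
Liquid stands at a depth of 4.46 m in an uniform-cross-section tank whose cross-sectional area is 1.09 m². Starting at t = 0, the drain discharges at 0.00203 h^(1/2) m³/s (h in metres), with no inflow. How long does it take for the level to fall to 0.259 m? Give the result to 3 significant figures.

Mass balance (ρ constant): A dh/dt = −0.00203 √h.
∫ h^(−1/2) dh = −(0.00203/A) ∫ dt, giving 2√h = 2√h₀ − (0.00203/A) t.
t = 2A(√h₀ − √h)/0.00203 = 2·1.09·(√4.46 − √0.259)/0.00203
  = 2.1800 × (2.1119 − 0.50892) / 0.00203 = 1721.4 s.

1720 s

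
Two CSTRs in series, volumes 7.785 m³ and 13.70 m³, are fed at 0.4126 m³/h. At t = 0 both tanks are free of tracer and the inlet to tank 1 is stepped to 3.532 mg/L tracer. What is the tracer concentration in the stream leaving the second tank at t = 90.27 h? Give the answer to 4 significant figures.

Each tank obeys Vᵢ dCᵢ/dt = Q(Cᵢ₋₁ − Cᵢ), so τᵢ = Vᵢ/Q.
τ₁ = 7.785/0.4126 = 18.8682 h; τ₂ = 13.70/0.4126 = 33.2041 h.
Tank 1: C₁ = C_in(1 − e^(−t/τ₁)). Tank 2 (τ₁ ≠ τ₂): C₂ = C_in[1 − (τ₁ e^(−t/τ₁) − τ₂ e^(−t/τ₂))/(τ₁ − τ₂)].
At t = 90.27: e^(−t/τ₁) = 0.00836037, e^(−t/τ₂) = 0.0659642.
C₂ = 3.532·[1 − (18.8682·0.00836037 − 33.2041·0.0659642)/(-14.3359)] = 3.532·0.858221 = 3.03124 mg/L.

3.031 mg/L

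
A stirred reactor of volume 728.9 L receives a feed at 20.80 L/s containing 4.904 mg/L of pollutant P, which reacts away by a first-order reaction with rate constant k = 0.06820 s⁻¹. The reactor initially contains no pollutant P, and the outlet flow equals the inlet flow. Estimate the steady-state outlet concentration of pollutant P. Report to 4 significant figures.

1.447 mg/L

Accumulation = in − out − consumed: V dC/dt = Q C_in − Q C − k V C.
Steady state (dC/dt = 0): C_ss = Q C_in/(Q + kV) = C_in/(1 + kV/Q).
C_ss = 20.80·4.904/(20.80 + 0.06820·728.9) = 102.003/70.5110 = 1.44663 mg/L.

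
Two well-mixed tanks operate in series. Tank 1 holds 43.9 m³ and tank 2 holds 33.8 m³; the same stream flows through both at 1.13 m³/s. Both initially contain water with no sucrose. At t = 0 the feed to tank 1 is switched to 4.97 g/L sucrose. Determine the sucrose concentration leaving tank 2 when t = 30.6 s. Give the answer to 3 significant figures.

1.12 g/L

Each tank obeys Vᵢ dCᵢ/dt = Q(Cᵢ₋₁ − Cᵢ), so τᵢ = Vᵢ/Q.
τ₁ = 43.9/1.13 = 38.850 s; τ₂ = 33.8/1.13 = 29.912 s.
Tank 1: C₁ = C_in(1 − e^(−t/τ₁)). Tank 2 (τ₁ ≠ τ₂): C₂ = C_in[1 − (τ₁ e^(−t/τ₁) − τ₂ e^(−t/τ₂))/(τ₁ − τ₂)].
At t = 30.6: e^(−t/τ₁) = 0.45491, e^(−t/τ₂) = 0.35951.
C₂ = 4.97·[1 − (38.850·0.45491 − 29.912·0.35951)/(8.9381)] = 4.97·0.22582 = 1.1223 g/L.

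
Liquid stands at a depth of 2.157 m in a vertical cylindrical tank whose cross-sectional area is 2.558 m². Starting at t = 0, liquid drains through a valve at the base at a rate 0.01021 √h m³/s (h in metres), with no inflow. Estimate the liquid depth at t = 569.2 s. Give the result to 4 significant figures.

With no inflow, A dh/dt = −0.01021 √h.
This is separable: 2 d(√h)/dt = −0.01021/A, so √h = √h₀ − (0.01021/(2A)) t.
√h = √2.157 − 0.01021·569.2/(2·2.558) = 1.46867 − 1.13595 = 0.332721.
h = 0.332721² = 0.110703 m.

0.1107 m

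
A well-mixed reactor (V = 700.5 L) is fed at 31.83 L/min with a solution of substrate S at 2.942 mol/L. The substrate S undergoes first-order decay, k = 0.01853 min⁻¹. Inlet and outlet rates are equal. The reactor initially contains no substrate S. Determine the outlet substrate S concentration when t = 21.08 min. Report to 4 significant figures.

1.547 mol/L

V dC/dt = Q(C_in − C) − k V C.
dC/dt = (Q/V) C_in − (Q/V + k) C; effective rate a = Q/V + k = 0.0454390 + 0.01853 = 0.0639690 min⁻¹.
C_ss = Q C_in/(Q + kV) = 2.08979 mol/L; C(t) = C_ss + (C₀ − C_ss) e^(−a t).
C(21.08) = 2.08979 + (-2.08979)·e^(−0.0639690·21.08) = 2.08979 + (-2.08979)·0.259638 = 1.54720 mol/L.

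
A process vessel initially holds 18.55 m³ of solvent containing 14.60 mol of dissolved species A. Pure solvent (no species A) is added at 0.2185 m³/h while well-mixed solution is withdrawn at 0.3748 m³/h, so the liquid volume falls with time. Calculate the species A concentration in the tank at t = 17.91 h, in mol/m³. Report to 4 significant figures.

Total volume: dV/dt = Q_in − Q_out = -0.156300 m³/h, so V(t) = 18.55 − 0.156300 t and V(17.91) = 15.7507 m³.
No species A enters, so dm/dt = −Q_out · (m/V).
Separate: dm/m = −Q_out dt/V(t) ⇒ ln(m/m₀) = −(Q_out/(Q_in−Q_out)) ln(V/V₀).
m = m₀ (V₀/V)^(Q_out/(Q_in−Q_out)) = 14.60 × (18.55/15.7507)^(-2.39795) = 9.86258 mol.
C = m/V = 9.86258/15.7507 = 0.626169 mol/m³.

0.6262 mol/m³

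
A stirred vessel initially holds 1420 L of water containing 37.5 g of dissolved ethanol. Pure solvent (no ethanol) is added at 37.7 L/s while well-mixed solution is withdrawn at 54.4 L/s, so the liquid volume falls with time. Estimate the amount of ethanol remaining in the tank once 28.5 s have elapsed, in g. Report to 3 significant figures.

Total volume: dV/dt = Q_in − Q_out = -16.700 L/s, so V(t) = 1420 − 16.700 t and V(28.5) = 944.05 L.
Species balance (pure solvent in): dm/dt = −Q_out · m/V(t).
dm/m = −Q_out dt/(V₀ − 16.700 t); integrating gives ln(m/m₀) = −(Q_out/(Q_in−Q_out)) ln(V/V₀).
m = m₀ (V₀/V)^(Q_out/(Q_in−Q_out)) = 37.5 × (1420/944.05)^(-3.2575) = 9.9198 g.

9.92 g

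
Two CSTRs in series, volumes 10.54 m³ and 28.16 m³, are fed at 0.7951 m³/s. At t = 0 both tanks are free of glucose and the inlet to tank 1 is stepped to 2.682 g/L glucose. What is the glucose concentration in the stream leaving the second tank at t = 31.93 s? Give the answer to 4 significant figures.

1.086 g/L

Species balance on tank i: dCᵢ/dt = (Cᵢ₋₁ − Cᵢ)/τᵢ with τᵢ = Vᵢ/Q.
τ₁ = 10.54/0.7951 = 13.2562 s; τ₂ = 28.16/0.7951 = 35.4169 s.
Solving the cascade with C₁(0)=C₂(0)=0 gives C₂(t) = C_in[1 − (τ₁ e^(−t/τ₁) − τ₂ e^(−t/τ₂))/(τ₁ − τ₂)].
At t = 31.93: e^(−t/τ₁) = 0.0899335, e^(−t/τ₂) = 0.405941.
C₂ = 2.682·[1 − (13.2562·0.0899335 − 35.4169·0.405941)/(-22.1607)] = 2.682·0.405028 = 1.08628 g/L.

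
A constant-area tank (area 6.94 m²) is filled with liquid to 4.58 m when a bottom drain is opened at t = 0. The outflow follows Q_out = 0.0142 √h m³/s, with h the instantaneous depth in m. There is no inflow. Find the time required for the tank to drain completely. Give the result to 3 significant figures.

A dh/dt = −Q_out = −0.0142 √h.
∫ h^(−1/2) dh = −(0.0142/A) ∫ dt, giving 2√h = 2√h₀ − (0.0142/A) t.
Set h = 0: 2√h₀ = (0.0142/A) t_empty ⇒ t_empty = 2A√h₀/0.0142.
t_empty = 2·6.94·√4.58/0.0142 = 13.880·2.1401/0.0142 = 2091.9 s.

2090 s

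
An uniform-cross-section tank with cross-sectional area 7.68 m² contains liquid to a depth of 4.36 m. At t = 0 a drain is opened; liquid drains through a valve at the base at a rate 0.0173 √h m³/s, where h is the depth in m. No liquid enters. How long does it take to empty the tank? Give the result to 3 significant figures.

A dh/dt = −Q_out = −0.0173 √h.
Separate and integrate: 2(√h − √h₀) = −(0.0173/A) t.
Set h = 0: 2√h₀ = (0.0173/A) t_empty ⇒ t_empty = 2A√h₀/0.0173.
t_empty = 2·7.68·√4.36/0.0173 = 15.360·2.0881/0.0173 = 1853.9 s.

1850 s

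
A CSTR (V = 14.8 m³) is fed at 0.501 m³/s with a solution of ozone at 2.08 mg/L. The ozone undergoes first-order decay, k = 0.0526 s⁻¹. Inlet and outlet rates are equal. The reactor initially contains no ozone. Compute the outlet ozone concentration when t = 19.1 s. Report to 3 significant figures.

0.658 mg/L

Accumulation = in − out − consumed: V dC/dt = Q C_in − Q C − k V C.
This is linear with rate a = Q/V + k = 0.086451 s⁻¹.
C_ss = Q C_in/(Q + kV) = 0.81446 mg/L; C(t) = C_ss + (C₀ − C_ss) e^(−a t).
C(19.1) = 0.81446 + (-0.81446)·e^(−0.086451·19.1) = 0.81446 + (-0.81446)·0.19182 = 0.65823 mg/L.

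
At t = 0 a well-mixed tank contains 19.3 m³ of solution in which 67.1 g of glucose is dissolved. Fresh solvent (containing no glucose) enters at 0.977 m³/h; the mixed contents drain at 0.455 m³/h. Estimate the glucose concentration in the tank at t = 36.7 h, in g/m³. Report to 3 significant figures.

Total volume: dV/dt = Q_in − Q_out = 0.52200 m³/h, so V(t) = 19.3 + 0.52200 t and V(36.7) = 38.457 m³.
No glucose enters, so dm/dt = −Q_out · (m/V).
Separate: dm/m = −Q_out dt/V(t) ⇒ ln(m/m₀) = −(Q_out/(Q_in−Q_out)) ln(V/V₀).
m = m₀ (V₀/V)^(Q_out/(Q_in−Q_out)) = 67.1 × (19.3/38.457)^(0.87165) = 36.790 g.
C = m/V = 36.790/38.457 = 0.95665 g/m³.

0.957 g/m³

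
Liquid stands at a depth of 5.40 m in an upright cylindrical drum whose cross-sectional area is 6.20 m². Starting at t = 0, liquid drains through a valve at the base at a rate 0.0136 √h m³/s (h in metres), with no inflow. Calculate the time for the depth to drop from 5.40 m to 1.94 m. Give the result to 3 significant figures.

849 s

Mass balance (ρ constant): A dh/dt = −0.0136 √h.
This is separable: 2 d(√h)/dt = −0.0136/A, so √h = √h₀ − (0.0136/(2A)) t.
t = 2A(√h₀ − √h)/0.0136 = 2·6.20·(√5.40 − √1.94)/0.0136
  = 12.400 × (2.3238 − 1.3928) / 0.0136 = 848.81 s.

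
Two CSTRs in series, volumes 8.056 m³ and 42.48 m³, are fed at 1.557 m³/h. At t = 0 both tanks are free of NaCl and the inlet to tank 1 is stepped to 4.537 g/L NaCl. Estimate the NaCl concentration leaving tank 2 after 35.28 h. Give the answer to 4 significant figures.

3.002 g/L

Species balance on tank i: dCᵢ/dt = (Cᵢ₋₁ − Cᵢ)/τᵢ with τᵢ = Vᵢ/Q.
τ₁ = 8.056/1.557 = 5.17405 h; τ₂ = 42.48/1.557 = 27.2832 h.
Solving the cascade with C₁(0)=C₂(0)=0 gives C₂(t) = C_in[1 − (τ₁ e^(−t/τ₁) − τ₂ e^(−t/τ₂))/(τ₁ − τ₂)].
At t = 35.28: e^(−t/τ₁) = 0.00109321, e^(−t/τ₂) = 0.274418.
C₂ = 4.537·[1 − (5.17405·0.00109321 − 27.2832·0.274418)/(-22.1092)] = 4.537·0.661617 = 3.00176 g/L.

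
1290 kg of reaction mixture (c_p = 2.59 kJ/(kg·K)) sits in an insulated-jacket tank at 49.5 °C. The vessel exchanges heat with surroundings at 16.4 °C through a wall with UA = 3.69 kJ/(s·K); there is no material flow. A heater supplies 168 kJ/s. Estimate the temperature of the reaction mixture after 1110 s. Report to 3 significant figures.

M c_p dT/dt = −UA(T − T_amb) + Q̇.
dT/dt = (T_ss − T)/τ with T_ss = T_amb + Q̇/UA = 16.4 + 168/3.69 = 61.928 °C, τ = M c_p/UA = 1290·2.59/3.69 = 905.45 s.
This is linear first-order; T(t) = T_ss + (T₀ − T_ss) e^(−t/τ).
T(1110) = 61.928 + (-12.428)·0.29349 = 58.281 °C.

58.3 °C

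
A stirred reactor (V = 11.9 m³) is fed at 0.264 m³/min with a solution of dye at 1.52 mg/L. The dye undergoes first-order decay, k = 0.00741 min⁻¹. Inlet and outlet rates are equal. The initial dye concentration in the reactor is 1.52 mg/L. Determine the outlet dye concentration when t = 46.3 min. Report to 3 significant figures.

1.24 mg/L

V dC/dt = Q(C_in − C) − k V C.
This is linear with rate a = Q/V + k = 0.029595 min⁻¹.
C_ss = Q C_in/(Q + kV) = 1.1394 mg/L; C(t) = C_ss + (C₀ − C_ss) e^(−a t).
C(46.3) = 1.1394 + (0.38058)·e^(−0.029595·46.3) = 1.1394 + (0.38058)·0.25405 = 1.2361 mg/L.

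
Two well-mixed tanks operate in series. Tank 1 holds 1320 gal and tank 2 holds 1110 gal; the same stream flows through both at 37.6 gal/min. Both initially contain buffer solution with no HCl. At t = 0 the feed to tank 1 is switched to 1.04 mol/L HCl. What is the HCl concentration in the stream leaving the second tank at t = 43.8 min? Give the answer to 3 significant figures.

0.409 mol/L

Each tank obeys Vᵢ dCᵢ/dt = Q(Cᵢ₋₁ − Cᵢ), so τᵢ = Vᵢ/Q.
τ₁ = 1320/37.6 = 35.106 min; τ₂ = 1110/37.6 = 29.521 min.
Tank 1: C₁ = C_in(1 − e^(−t/τ₁)). Tank 2 (τ₁ ≠ τ₂): C₂ = C_in[1 − (τ₁ e^(−t/τ₁) − τ₂ e^(−t/τ₂))/(τ₁ − τ₂)].
At t = 43.8: e^(−t/τ₁) = 0.28718, e^(−t/τ₂) = 0.22680.
C₂ = 1.04·[1 − (35.106·0.28718 − 29.521·0.22680)/(5.5851)] = 1.04·0.39366 = 0.40941 mol/L.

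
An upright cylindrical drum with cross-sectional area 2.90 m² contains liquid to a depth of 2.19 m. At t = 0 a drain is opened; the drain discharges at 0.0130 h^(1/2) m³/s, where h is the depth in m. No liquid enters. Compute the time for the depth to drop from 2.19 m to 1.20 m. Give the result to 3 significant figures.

Unsteady balance on liquid volume: A dh/dt = −0.0130 √h.
∫ h^(−1/2) dh = −(0.0130/A) ∫ dt, giving 2√h = 2√h₀ − (0.0130/A) t.
t = 2A(√h₀ − √h)/0.0130 = 2·2.90·(√2.19 − √1.20)/0.0130
  = 5.8000 × (1.4799 − 1.0954) / 0.0130 = 171.51 s.

172 s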